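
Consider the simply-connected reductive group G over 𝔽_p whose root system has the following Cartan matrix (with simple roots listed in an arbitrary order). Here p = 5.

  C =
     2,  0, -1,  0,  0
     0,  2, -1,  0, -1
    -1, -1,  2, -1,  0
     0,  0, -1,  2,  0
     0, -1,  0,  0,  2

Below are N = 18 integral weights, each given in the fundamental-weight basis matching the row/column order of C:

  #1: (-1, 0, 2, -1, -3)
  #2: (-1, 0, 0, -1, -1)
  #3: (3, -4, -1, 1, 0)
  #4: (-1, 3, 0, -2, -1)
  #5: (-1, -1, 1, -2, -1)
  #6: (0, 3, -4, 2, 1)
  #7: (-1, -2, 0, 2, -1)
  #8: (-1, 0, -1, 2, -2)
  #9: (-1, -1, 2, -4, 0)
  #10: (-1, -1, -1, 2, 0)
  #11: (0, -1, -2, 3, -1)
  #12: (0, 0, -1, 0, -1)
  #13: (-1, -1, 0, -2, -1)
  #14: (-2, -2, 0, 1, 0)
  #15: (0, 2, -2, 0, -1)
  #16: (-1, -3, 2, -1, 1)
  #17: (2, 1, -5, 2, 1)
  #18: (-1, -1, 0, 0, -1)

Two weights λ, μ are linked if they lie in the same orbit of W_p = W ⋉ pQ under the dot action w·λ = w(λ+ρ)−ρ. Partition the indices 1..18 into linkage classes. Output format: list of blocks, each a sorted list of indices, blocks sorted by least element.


D_5 Cartan matrix, 5 simple roots permuted; ρ=(1,1,1,1,1).

Each λ_j+ρ reduced to Ā_5; 5-tuples below use C's row order:

  λ_1+ρ ↦ (0, 1, 1, 0, 0) · λ_2+ρ ↦ (0, 1, 1, 0, 0) · λ_3+ρ ↦ (1, 1, 0, 1, 0) · λ_4+ρ ↦ (0, 0, 0, 1, 0) · λ_5+ρ ↦ (0, 0, 1, 1, 0) · λ_6+ρ ↦ (1, 1, 0, 1, 0) · λ_7+ρ ↦ (0, 0, 0, 3, 1) · λ_8+ρ ↦ (0, 0, 0, 3, 1) · λ_9+ρ ↦ (0, 0, 0, 3, 1) · λ_10+ρ ↦ (0, 0, 0, 3, 1) · λ_11+ρ ↦ (0, 0, 0, 3, 1) · λ_12+ρ ↦ (1, 1, 0, 1, 0) · λ_13+ρ ↦ (0, 0, 0, 1, 0) · λ_14+ρ ↦ (0, 0, 1, 1, 0) · λ_15+ρ ↦ (0, 1, 1, 0, 0) · λ_16+ρ ↦ (0, 1, 1, 0, 0) · λ_17+ρ ↦ (1, 1, 0, 1, 0) · λ_18+ρ ↦ (0, 0, 1, 1, 0)

Grouping the 18 weights by Ā_5-representative: 5 linkage classes.

[[1, 2, 15, 16], [3, 6, 12, 17], [4, 13], [5, 14, 18], [7, 8, 9, 10, 11]]


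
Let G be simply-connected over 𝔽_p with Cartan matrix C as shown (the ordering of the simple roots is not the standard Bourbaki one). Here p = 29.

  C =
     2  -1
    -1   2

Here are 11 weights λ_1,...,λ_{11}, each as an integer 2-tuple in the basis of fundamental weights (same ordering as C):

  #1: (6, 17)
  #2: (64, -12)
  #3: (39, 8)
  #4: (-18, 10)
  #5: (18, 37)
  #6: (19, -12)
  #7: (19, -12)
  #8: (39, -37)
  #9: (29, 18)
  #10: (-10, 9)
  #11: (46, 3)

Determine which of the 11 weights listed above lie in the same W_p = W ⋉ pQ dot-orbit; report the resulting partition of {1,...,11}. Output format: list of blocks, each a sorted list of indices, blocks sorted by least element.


A_2 Cartan matrix, 2 simple roots permuted; ρ=(1,1).

Folding the 11 weights λ_j+ρ into Ā_29 (reps in the given 2-coord order):

  λ_1+ρ ↦ (7, 18)
  λ_2+ρ ↦ (7, 18)
  λ_3+ρ ↦ (9, 11)
  λ_4+ρ ↦ (11, 6)
  λ_5+ρ ↦ (9, 1)
  λ_6+ρ ↦ (9, 11)
  λ_7+ρ ↦ (9, 11)
  λ_8+ρ ↦ (7, 18)
  λ_9+ρ ↦ (9, 1)
  λ_10+ρ ↦ (9, 1)
  λ_11+ρ ↦ (7, 18)

Grouping the 11 weights by Ā_29-representative: 4 linkage classes.

[[1, 2, 8, 11], [3, 6, 7], [4], [5, 9, 10]]


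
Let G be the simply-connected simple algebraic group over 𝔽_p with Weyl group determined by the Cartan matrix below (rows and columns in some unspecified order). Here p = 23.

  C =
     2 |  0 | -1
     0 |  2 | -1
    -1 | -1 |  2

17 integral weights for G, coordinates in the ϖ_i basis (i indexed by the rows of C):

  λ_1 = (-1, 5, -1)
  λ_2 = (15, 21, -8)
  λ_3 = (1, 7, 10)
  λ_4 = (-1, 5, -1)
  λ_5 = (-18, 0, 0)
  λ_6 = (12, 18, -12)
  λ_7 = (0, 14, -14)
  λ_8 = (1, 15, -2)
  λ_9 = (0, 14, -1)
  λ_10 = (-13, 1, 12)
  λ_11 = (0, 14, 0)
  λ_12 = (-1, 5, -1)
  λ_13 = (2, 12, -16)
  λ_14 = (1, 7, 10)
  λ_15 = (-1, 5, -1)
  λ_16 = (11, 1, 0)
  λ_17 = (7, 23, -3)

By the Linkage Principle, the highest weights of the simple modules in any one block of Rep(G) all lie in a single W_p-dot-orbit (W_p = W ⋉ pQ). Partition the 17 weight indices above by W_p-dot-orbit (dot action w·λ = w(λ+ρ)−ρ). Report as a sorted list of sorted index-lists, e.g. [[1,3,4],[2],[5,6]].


Type A_3, rank 3, |W|=24; reorder rows/cols to standard.

W_23-reps of the 17 weights in Ā_23 (same 3-coord order as C):

    1: (0, 6, 0)
    2: (1, 7, 7)
    3: (2, 8, 11)
    4: (0, 6, 0)
    5: (1, 15, 1)
    6: (2, 8, 11)
    7: (12, 2, 1)
    8: (1, 15, 1)
    9: (1, 15, 0)
    10: (12, 2, 1)
    11: (1, 15, 1)
    12: (0, 6, 0)
    13: (12, 2, 1)
    14: (2, 8, 11)
    15: (0, 6, 0)
    16: (12, 2, 1)
    17: (1, 15, 1)

6 distinct reps among the 17 weights ⇒ 6 W_23-linkage classes:

[[1, 4, 12, 15], [2], [3, 6, 14], [5, 8, 11, 17], [7, 10, 13, 16], [9]]


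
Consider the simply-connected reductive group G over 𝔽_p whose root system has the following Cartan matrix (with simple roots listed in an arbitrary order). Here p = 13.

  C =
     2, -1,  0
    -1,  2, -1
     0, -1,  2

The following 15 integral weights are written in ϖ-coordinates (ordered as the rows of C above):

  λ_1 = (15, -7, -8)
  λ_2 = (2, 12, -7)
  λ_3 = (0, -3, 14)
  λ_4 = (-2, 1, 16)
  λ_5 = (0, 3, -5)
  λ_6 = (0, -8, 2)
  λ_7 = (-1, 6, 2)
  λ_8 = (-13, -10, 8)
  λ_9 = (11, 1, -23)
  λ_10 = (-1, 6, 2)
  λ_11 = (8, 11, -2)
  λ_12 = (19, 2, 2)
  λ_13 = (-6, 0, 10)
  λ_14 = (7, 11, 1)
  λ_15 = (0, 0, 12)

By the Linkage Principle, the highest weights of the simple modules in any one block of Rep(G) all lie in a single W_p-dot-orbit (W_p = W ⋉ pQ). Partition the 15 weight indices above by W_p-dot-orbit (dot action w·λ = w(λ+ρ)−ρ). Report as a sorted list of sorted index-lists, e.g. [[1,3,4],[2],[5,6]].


A_3 Cartan matrix, 3 simple roots permuted; ρ=(1,1,1).

W_13-reps of the 15 weights in Ā_13 (same 3-coord order as C):

  λ_1+ρ ↦ (0, 7, 3)
  λ_2+ρ ↦ (0, 7, 3)
  λ_3+ρ ↦ (1, 0, 11)
  λ_4+ρ ↦ (1, 4, 7)
  λ_5+ρ ↦ (1, 0, 4)
  λ_6+ρ ↦ (3, 3, 1)
  λ_7+ρ ↦ (0, 7, 3)
  λ_8+ρ ↦ (1, 0, 4)
  λ_9+ρ ↦ (1, 4, 7)
  λ_10+ρ ↦ (0, 7, 3)
  λ_11+ρ ↦ (1, 4, 7)
  λ_12+ρ ↦ (0, 7, 3)
  λ_13+ρ ↦ (1, 4, 7)
  λ_14+ρ ↦ (1, 4, 7)
  λ_15+ρ ↦ (1, 0, 11)

Linkage partition of the 15 weights (5 classes, p=13):

[[1, 2, 7, 10, 12], [3, 15], [4, 9, 11, 13, 14], [5, 8], [6]]


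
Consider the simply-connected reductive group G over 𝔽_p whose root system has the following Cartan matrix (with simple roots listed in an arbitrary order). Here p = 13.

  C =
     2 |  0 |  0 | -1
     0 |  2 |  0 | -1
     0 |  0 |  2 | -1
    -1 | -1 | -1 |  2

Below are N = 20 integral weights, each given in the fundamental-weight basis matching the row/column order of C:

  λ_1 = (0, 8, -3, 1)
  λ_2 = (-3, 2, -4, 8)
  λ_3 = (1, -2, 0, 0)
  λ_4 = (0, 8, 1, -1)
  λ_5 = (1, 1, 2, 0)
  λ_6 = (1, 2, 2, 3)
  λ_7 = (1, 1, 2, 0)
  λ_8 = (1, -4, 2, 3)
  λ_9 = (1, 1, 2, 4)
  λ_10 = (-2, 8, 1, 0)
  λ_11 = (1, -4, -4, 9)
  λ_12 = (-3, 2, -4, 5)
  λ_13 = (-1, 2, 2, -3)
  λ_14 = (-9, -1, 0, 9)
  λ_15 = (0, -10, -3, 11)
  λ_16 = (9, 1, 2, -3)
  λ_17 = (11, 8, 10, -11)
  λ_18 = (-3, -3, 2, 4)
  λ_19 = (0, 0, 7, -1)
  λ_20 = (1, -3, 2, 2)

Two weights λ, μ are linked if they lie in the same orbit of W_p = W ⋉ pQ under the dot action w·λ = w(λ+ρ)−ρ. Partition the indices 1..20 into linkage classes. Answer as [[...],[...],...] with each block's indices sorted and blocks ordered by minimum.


Dynkin diagram of C (from the 6 off-diagonal −1 entries): D_4.

λ_j+ρ reflected into Ā_13 (⟨·,θ^∨⟩≤13); 4-tuples as given:

  λ_1+ρ ↦ (1, 9, 2, 0);  λ_2+ρ ↦ (2, 3, 3, 1);  λ_3+ρ ↦ (2, 1, 1, 0);  λ_4+ρ ↦ (1, 9, 2, 0);  λ_5+ρ ↦ (2, 2, 3, 1);  λ_6+ρ ↦ (2, 3, 3, 1);  λ_7+ρ ↦ (2, 2, 3, 1);  λ_8+ρ ↦ (2, 3, 3, 1);  λ_9+ρ ↦ (2, 2, 3, 1);  λ_10+ρ ↦ (1, 9, 2, 0);  λ_11+ρ ↦ (2, 3, 3, 1);  λ_12+ρ ↦ (2, 3, 3, 1);  λ_13+ρ ↦ (2, 1, 1, 0);  λ_14+ρ ↦ (8, 0, 1, 2);  λ_15+ρ ↦ (1, 9, 2, 0);  λ_16+ρ ↦ (8, 0, 1, 2);  λ_17+ρ ↦ (2, 1, 1, 0);  λ_18+ρ ↦ (2, 2, 3, 1);  λ_19+ρ ↦ (1, 1, 8, 0);  λ_20+ρ ↦ (2, 2, 3, 1)

Linkage partition of the 20 weights (6 classes, p=13):

[[1, 4, 10, 15], [2, 6, 8, 11, 12], [3, 13, 17], [5, 7, 9, 18, 20], [14, 16], [19]]


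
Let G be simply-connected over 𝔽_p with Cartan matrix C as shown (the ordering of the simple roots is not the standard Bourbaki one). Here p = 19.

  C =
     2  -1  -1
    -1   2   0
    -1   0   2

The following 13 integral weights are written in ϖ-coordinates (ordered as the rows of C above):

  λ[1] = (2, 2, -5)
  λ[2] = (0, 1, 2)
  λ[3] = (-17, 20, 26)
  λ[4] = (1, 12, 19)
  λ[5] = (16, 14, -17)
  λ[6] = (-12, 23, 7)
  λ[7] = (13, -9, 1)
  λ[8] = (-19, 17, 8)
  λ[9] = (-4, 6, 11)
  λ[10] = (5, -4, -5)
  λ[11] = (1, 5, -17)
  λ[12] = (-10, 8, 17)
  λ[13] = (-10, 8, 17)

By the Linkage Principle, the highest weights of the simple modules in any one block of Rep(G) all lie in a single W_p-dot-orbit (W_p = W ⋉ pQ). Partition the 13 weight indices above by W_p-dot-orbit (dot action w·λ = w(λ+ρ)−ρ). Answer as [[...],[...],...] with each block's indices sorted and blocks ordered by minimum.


A_3 Cartan matrix, 3 simple roots permuted; ρ=(1,1,1).

Each λ_j+ρ reduced to Ā_19; 3-tuples below use C's row order:

  λ_1+ρ ↦ (1, 2, 3) · λ_2+ρ ↦ (1, 2, 3) · λ_3+ρ ↦ (6, 8, 2) · λ_4+ρ ↦ (1, 2, 3) · λ_5+ρ ↦ (1, 2, 3) · λ_6+ρ ↦ (6, 8, 2) · λ_7+ρ ↦ (6, 8, 2) · λ_8+ρ ↦ (9, 0, 9) · λ_9+ρ ↦ (3, 4, 9) · λ_10+ρ ↦ (1, 2, 3) · λ_11+ρ ↦ (6, 8, 2) · λ_12+ρ ↦ (9, 0, 9) · λ_13+ρ ↦ (9, 0, 9)

4 distinct reps among the 13 weights ⇒ 4 W_19-linkage classes:

[[1, 2, 4, 5, 10], [3, 6, 7, 11], [8, 12, 13], [9]]


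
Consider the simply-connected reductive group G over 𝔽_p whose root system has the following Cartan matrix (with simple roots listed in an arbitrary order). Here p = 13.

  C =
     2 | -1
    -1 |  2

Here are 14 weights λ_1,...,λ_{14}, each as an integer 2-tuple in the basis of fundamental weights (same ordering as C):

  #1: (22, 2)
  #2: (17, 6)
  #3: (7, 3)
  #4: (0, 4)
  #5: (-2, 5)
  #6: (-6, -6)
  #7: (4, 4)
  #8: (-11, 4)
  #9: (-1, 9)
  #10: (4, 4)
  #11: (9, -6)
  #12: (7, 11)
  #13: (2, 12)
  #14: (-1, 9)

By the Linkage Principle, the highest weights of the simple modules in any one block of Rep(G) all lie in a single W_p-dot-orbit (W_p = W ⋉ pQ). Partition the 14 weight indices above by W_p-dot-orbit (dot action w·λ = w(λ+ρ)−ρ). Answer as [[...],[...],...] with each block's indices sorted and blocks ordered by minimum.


Dynkin diagram of C (from the 2 off-diagonal −1 entries): A_2.

Alcove-folded reps (p=13, 14 weights, presented ϖ-order):

  [1] (0, 10);  [2] (1, 5);  [3] (8, 4);  [4] (1, 5);  [5] (1, 5);  [6] (5, 5);  [7] (5, 5);  [8] (5, 5);  [9] (0, 10);  [10] (5, 5);  [11] (5, 5);  [12] (1, 5);  [13] (0, 10);  [14] (0, 10)

These 14 weights hit 4 W_13-dot-orbits; sizes (4, 4, 1, 5):

[[1, 9, 13, 14], [2, 4, 5, 12], [3], [6, 7, 8, 10, 11]]


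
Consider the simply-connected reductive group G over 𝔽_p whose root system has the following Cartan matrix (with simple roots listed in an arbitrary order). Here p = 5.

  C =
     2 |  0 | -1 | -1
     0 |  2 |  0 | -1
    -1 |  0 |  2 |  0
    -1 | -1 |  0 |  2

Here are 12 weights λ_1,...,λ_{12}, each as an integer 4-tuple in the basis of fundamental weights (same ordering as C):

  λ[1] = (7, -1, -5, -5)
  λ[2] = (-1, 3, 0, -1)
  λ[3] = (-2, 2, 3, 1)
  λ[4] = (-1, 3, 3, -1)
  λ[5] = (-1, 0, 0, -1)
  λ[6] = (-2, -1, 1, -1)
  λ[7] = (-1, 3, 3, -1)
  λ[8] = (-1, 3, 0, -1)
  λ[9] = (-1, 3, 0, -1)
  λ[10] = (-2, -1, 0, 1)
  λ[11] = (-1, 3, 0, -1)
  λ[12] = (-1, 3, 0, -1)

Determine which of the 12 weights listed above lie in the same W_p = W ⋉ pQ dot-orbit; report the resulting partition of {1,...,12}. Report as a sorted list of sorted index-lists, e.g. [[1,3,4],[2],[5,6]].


Type A_4, rank 4, |W|=120; reorder rows/cols to standard.

Folding the 12 weights λ_j+ρ into Ā_5 (reps in the given 4-coord order):

  λ_1 → (0, 1, 1, 0)
  λ_2 → (0, 4, 1, 0)
  λ_3 → (1, 0, 0, 1)
  λ_4 → (0, 1, 1, 0)
  λ_5 → (0, 1, 1, 0)
  λ_6 → (0, 1, 1, 0)
  λ_7 → (0, 1, 1, 0)
  λ_8 → (0, 4, 1, 0)
  λ_9 → (0, 4, 1, 0)
  λ_10 → (1, 0, 0, 1)
  λ_11 → (0, 4, 1, 0)
  λ_12 → (0, 4, 1, 0)

Partition of {1..12} into 3 W_5-dot-orbits:

[[1, 4, 5, 6, 7], [2, 8, 9, 11, 12], [3, 10]]


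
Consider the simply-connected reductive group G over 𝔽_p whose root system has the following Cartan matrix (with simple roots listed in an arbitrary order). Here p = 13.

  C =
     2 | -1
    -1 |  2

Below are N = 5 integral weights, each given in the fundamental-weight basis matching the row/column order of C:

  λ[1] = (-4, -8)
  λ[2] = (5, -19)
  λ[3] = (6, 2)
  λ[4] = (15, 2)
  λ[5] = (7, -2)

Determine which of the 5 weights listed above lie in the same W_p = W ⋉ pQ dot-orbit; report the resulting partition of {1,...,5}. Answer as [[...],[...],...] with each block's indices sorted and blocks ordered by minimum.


C ↔ A_2 under row/col permutation; |W(A_2)| = 6.

λ_j+ρ reflected into Ā_13 (⟨·,θ^∨⟩≤13); 2-tuples as given:

  λ_1+ρ ↦ (7, 3)
  λ_2+ρ ↦ (7, 1)
  λ_3+ρ ↦ (7, 3)
  λ_4+ρ ↦ (7, 3)
  λ_5+ρ ↦ (7, 1)

2 distinct reps among the 5 weights ⇒ 2 W_13-linkage classes:

[[1, 3, 4], [2, 5]]


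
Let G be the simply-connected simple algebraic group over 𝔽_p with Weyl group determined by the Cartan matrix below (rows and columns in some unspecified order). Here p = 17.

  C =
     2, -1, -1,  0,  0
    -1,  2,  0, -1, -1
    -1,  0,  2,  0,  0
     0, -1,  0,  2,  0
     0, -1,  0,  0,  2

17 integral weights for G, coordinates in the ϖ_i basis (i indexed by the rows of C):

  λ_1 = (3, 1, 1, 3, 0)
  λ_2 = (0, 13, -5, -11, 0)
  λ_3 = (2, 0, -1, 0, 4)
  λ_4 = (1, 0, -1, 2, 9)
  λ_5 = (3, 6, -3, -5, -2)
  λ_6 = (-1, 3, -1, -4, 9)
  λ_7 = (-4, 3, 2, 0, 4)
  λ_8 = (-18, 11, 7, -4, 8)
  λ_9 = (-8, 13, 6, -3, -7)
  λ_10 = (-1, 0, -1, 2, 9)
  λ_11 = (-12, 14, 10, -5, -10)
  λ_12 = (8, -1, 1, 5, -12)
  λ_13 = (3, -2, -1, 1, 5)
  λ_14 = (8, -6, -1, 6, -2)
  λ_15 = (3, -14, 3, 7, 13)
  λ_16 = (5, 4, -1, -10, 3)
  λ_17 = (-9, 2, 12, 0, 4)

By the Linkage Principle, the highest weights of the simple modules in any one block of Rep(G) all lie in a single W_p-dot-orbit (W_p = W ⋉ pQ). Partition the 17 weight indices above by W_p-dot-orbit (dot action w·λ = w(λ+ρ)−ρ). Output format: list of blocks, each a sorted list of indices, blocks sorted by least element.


C ↔ D_5 under row/col permutation; |W(D_5)| = 1920.

W_17-reps of the 17 weights in Ā_17 (same 5-coord order as C):

  λ_1+ρ ↦ (2, 2, 2, 4, 1) · λ_2+ρ ↦ (0, 1, 1, 10, 1) · λ_3+ρ ↦ (3, 1, 0, 1, 5) · λ_4+ρ ↦ (0, 1, 0, 3, 10) · λ_5+ρ ↦ (2, 2, 2, 4, 1) · λ_6+ρ ↦ (0, 1, 0, 3, 10) · λ_7+ρ ↦ (3, 1, 0, 1, 5) · λ_8+ρ ↦ (3, 1, 5, 4, 0) · λ_9+ρ ↦ (3, 1, 0, 1, 5) · λ_10+ρ ↦ (0, 1, 0, 3, 10) · λ_11+ρ ↦ (2, 4, 0, 5, 0) · λ_12+ρ ↦ (2, 4, 0, 5, 0) · λ_13+ρ ↦ (3, 1, 0, 1, 5) · λ_14+ρ ↦ (3, 1, 0, 1, 5) · λ_15+ρ ↦ (3, 1, 5, 4, 0) · λ_16+ρ ↦ (2, 4, 0, 5, 0) · λ_17+ρ ↦ (3, 1, 5, 4, 0)

Partition of {1..17} into 6 W_17-dot-orbits:

[[1, 5], [2], [3, 7, 9, 13, 14], [4, 6, 10], [8, 15, 17], [11, 12, 16]]


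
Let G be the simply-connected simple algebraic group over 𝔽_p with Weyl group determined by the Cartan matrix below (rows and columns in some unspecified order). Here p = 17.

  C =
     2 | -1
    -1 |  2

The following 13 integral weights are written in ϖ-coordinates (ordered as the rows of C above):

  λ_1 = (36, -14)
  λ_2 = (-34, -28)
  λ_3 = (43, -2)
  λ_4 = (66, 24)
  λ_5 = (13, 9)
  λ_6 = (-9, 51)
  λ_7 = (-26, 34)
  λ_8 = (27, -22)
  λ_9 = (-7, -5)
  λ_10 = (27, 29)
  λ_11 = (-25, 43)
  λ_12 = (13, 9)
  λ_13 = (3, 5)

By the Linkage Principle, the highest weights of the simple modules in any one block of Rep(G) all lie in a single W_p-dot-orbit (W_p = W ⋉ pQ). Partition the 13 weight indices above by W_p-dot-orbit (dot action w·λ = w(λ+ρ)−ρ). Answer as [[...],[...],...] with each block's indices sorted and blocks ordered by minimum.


Dynkin diagram of C (from the 2 off-diagonal −1 entries): A_2.

Folding the 13 weights λ_j+ρ into Ā_17 (reps in the given 2-coord order):

  λ_1+ρ ↦ (3, 4) · λ_2+ρ ↦ (1, 7) · λ_3+ρ ↦ (1, 7) · λ_4+ρ ↦ (1, 7) · λ_5+ρ ↦ (7, 3) · λ_6+ρ ↦ (1, 7) · λ_7+ρ ↦ (1, 7) · λ_8+ρ ↦ (4, 6) · λ_9+ρ ↦ (4, 6) · λ_10+ρ ↦ (4, 6) · λ_11+ρ ↦ (7, 3) · λ_12+ρ ↦ (7, 3) · λ_13+ρ ↦ (4, 6)

Linkage partition of the 13 weights (4 classes, p=17):

[[1], [2, 3, 4, 6, 7], [5, 11, 12], [8, 9, 10, 13]]


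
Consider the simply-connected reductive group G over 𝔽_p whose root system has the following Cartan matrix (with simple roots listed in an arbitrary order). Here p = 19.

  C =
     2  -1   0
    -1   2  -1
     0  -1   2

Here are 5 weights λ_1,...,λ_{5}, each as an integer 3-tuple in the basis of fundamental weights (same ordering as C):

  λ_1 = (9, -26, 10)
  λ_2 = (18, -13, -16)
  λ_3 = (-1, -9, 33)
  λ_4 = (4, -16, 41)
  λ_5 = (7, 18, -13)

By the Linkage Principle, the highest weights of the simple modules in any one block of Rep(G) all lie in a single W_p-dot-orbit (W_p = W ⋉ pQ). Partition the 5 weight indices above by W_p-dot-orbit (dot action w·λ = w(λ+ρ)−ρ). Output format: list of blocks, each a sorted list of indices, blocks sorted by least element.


Dynkin diagram of C (from the 4 off-diagonal −1 entries): A_3.

λ_j+ρ reflected into Ā_19 (⟨·,θ^∨⟩≤19); 3-tuples as given:

    1: (5, 4, 4)
    2: (0, 7, 4)
    3: (0, 7, 4)
    4: (5, 4, 4)
    5: (0, 7, 4)

The 5 indices split into 2 linkage classes (same alcove rep ⇔ same W_19-dot-orbit):

[[1, 4], [2, 3, 5]]


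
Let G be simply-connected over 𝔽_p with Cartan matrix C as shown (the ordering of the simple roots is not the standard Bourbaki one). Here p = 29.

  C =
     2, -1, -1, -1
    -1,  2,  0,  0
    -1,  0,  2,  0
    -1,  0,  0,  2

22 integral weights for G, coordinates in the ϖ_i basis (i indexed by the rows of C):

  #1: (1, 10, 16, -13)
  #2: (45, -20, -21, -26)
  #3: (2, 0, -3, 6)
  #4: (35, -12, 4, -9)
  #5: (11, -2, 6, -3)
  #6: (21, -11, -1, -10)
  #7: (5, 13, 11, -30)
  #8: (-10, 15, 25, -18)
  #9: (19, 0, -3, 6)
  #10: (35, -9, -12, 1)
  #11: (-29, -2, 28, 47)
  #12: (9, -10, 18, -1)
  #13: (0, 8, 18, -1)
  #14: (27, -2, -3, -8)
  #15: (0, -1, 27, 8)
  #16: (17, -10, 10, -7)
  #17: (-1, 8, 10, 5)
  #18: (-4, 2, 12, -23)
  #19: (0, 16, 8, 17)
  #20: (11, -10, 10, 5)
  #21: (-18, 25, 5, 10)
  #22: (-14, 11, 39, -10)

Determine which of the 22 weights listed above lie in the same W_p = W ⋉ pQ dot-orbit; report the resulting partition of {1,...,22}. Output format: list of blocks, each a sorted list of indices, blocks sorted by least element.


Dynkin diagram of C (from the 6 off-diagonal −1 entries): D_4.

Folding the 22 weights λ_j+ρ into Ā_29 (reps in the given 4-coord order):

  [1] (9, 1, 7, 2)
  [2] (1, 1, 2, 7)
  [3] (1, 1, 2, 7)
  [4] (0, 1, 7, 4)
  [5] (9, 1, 7, 2)
  [6] (3, 10, 0, 9)
  [7] (0, 9, 11, 6)
  [8] (3, 10, 0, 9)
  [9] (1, 1, 2, 7)
  [10] (1, 1, 2, 7)
  [11] (0, 9, 19, 0)
  [12] (0, 9, 19, 0)
  [13] (0, 9, 19, 0)
  [14] (1, 1, 2, 7)
  [15] (0, 9, 19, 0)
  [16] (0, 9, 11, 6)
  [17] (0, 9, 11, 6)
  [18] (3, 10, 0, 9)
  [19] (9, 1, 7, 2)
  [20] (0, 9, 11, 6)
  [21] (0, 9, 11, 6)
  [22] (9, 1, 7, 2)

The 22 indices split into 6 linkage classes (same alcove rep ⇔ same W_29-dot-orbit):

[[1, 5, 19, 22], [2, 3, 9, 10, 14], [4], [6, 8, 18], [7, 16, 17, 20, 21], [11, 12, 13, 15]]


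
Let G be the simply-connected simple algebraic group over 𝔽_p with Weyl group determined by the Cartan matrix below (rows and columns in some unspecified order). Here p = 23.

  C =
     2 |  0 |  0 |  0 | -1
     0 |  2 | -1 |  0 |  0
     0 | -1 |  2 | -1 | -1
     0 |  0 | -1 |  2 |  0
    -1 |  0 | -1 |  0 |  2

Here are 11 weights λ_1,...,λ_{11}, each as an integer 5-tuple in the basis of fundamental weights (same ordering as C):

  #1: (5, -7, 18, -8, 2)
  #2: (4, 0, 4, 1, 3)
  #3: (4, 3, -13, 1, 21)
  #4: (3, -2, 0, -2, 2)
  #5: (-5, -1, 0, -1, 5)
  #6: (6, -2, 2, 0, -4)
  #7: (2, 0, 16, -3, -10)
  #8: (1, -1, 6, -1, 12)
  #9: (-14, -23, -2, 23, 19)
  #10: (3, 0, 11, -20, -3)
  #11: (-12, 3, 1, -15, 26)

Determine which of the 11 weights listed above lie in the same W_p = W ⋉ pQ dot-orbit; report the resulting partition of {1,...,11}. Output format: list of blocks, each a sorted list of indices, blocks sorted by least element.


Cartan matrix: type D_5 (|W|=1920); un-permuting the 5 rows.

λ_j+ρ reflected into Ā_23 (⟨·,θ^∨⟩≤23); 5-tuples as given:

  λ_1 → (5, 1, 5, 2, 1);  λ_2 → (5, 1, 5, 2, 1);  λ_3 → (1, 2, 2, 4, 4);  λ_4 → (4, 0, 1, 0, 2);  λ_5 → (4, 0, 1, 0, 2);  λ_6 → (4, 0, 1, 0, 2);  λ_7 → (5, 1, 5, 2, 1);  λ_8 → (4, 0, 1, 0, 2);  λ_9 → (4, 0, 1, 0, 2);  λ_10 → (1, 2, 2, 4, 4);  λ_11 → (1, 2, 2, 4, 4)

The 11 indices split into 3 linkage classes (same alcove rep ⇔ same W_23-dot-orbit):

[[1, 2, 7], [3, 10, 11], [4, 5, 6, 8, 9]]


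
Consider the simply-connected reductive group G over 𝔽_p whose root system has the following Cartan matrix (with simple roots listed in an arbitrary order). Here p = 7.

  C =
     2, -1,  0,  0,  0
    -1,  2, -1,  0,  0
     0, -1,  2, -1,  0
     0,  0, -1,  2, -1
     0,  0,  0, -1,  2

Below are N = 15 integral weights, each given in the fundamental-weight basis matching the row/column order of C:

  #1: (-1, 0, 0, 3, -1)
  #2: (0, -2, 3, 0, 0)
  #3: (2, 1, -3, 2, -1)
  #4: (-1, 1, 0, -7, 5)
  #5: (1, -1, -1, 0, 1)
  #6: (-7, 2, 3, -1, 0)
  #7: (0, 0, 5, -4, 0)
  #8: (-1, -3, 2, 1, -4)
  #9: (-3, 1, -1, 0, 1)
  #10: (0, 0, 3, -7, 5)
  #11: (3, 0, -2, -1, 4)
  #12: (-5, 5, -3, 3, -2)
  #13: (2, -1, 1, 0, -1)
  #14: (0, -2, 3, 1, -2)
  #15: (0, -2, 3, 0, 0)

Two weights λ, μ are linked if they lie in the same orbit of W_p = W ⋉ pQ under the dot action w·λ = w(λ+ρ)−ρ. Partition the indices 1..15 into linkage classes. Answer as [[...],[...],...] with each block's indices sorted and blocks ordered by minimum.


Type A_5, rank 5, |W|=720; reorder rows/cols to standard.

λ_j+ρ reflected into Ā_7 (⟨·,θ^∨⟩≤7); 5-tuples as given:

  1: (0, 1, 1, 4, 0);  2: (0, 1, 3, 1, 1);  3: (3, 0, 2, 1, 0);  4: (3, 0, 2, 1, 0);  5: (2, 0, 0, 1, 2);  6: (2, 3, 1, 0, 0);  7: (0, 1, 3, 1, 1);  8: (2, 0, 0, 1, 2);  9: (2, 0, 0, 1, 2);  10: (0, 1, 1, 4, 0);  11: (2, 0, 0, 1, 2);  12: (3, 0, 2, 1, 0);  13: (3, 0, 2, 1, 0);  14: (0, 1, 3, 1, 1);  15: (0, 1, 3, 1, 1)

Linkage partition of the 15 weights (5 classes, p=7):

[[1, 10], [2, 7, 14, 15], [3, 4, 12, 13], [5, 8, 9, 11], [6]]


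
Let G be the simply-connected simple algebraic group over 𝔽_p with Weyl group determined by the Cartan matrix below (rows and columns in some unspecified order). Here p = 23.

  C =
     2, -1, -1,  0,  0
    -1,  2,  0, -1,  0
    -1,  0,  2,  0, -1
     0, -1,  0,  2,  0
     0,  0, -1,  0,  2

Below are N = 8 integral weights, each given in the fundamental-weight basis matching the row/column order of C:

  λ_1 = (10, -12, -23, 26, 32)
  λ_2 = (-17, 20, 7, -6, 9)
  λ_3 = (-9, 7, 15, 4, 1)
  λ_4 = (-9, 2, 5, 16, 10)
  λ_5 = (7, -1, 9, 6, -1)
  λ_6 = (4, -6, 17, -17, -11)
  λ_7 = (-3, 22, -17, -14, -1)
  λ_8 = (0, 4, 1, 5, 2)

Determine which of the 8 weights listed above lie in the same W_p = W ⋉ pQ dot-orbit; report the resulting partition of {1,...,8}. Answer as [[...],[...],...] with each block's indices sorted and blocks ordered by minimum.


Cartan matrix: type A_5 (|W|=720); un-permuting the 5 rows.

Folding the 8 weights λ_j+ρ into Ā_23 (reps in the given 5-coord order):

  [1] (7, 1, 4, 10, 0) · [2] (8, 0, 8, 5, 2) · [3] (8, 0, 8, 5, 2) · [4] (1, 5, 2, 6, 3) · [5] (8, 0, 8, 5, 2) · [6] (8, 0, 8, 5, 2) · [7] (8, 0, 8, 5, 2) · [8] (1, 5, 2, 6, 3)

The 8 indices split into 3 linkage classes (same alcove rep ⇔ same W_23-dot-orbit):

[[1], [2, 3, 5, 6, 7], [4, 8]]


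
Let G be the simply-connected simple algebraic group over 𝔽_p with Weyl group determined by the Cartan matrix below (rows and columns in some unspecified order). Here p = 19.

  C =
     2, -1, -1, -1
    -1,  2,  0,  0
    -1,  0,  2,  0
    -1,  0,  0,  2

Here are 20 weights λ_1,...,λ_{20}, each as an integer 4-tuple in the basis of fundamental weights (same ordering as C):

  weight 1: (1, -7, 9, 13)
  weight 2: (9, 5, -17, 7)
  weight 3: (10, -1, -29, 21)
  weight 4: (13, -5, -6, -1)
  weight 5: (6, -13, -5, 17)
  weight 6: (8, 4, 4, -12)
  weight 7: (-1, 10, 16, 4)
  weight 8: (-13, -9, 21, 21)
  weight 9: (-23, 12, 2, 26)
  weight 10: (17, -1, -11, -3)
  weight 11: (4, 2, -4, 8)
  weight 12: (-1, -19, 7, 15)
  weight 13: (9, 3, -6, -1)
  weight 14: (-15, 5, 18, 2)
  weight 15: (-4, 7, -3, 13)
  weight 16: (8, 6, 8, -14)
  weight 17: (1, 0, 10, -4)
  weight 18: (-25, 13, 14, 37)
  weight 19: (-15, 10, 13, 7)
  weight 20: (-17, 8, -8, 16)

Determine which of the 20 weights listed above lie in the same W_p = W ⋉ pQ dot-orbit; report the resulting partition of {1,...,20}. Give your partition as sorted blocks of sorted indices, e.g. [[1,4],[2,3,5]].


Type D_4, rank 4, |W|=192; reorder rows/cols to standard.

Folding the 20 weights λ_j+ρ into Ā_19 (reps in the given 4-coord order):

  1: (2, 1, 3, 7) · 2: (1, 0, 10, 2) · 3: (2, 3, 3, 9) · 4: (5, 4, 5, 0) · 5: (2, 1, 3, 7) · 6: (2, 3, 3, 9) · 7: (2, 3, 3, 9) · 8: (1, 6, 2, 2) · 9: (1, 0, 10, 2) · 10: (1, 0, 10, 2) · 11: (2, 3, 3, 9) · 12: (1, 0, 10, 2) · 13: (5, 4, 5, 0) · 14: (5, 3, 0, 6) · 15: (2, 3, 3, 9) · 16: (2, 1, 3, 7) · 17: (1, 0, 10, 2) · 18: (5, 4, 5, 0) · 19: (5, 3, 0, 6) · 20: (2, 1, 3, 7)

6 distinct reps among the 20 weights ⇒ 6 W_19-linkage classes:

[[1, 5, 16, 20], [2, 9, 10, 12, 17], [3, 6, 7, 11, 15], [4, 13, 18], [8], [14, 19]]


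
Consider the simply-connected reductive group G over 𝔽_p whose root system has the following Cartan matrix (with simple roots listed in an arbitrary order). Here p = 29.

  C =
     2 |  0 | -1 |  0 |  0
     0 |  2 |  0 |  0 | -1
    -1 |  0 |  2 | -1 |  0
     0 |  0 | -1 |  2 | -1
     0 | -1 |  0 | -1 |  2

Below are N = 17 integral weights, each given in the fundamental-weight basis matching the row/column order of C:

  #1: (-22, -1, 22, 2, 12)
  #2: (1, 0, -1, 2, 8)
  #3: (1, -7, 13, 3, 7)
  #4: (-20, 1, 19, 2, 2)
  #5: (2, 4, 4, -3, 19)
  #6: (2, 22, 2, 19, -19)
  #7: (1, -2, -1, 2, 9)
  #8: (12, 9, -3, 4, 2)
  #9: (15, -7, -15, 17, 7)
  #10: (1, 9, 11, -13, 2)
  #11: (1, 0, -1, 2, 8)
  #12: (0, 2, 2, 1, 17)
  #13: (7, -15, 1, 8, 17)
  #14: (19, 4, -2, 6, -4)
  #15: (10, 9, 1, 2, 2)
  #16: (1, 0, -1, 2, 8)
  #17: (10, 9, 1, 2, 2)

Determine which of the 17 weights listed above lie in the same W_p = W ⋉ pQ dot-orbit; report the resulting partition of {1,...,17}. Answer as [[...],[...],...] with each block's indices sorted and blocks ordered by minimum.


C ↔ A_5 under row/col permutation; |W(A_5)| = 720.

Alcove-folded reps (p=29, 17 weights, presented ϖ-order):

  λ_1 → (11, 10, 2, 3, 3);  λ_2 → (2, 1, 0, 3, 9);  λ_3 → (2, 6, 14, 4, 2);  λ_4 → (19, 2, 1, 3, 3);  λ_5 → (1, 3, 3, 2, 18);  λ_6 → (1, 3, 3, 2, 18);  λ_7 → (2, 1, 0, 3, 9);  λ_8 → (11, 10, 2, 3, 3);  λ_9 → (2, 6, 14, 4, 2);  λ_10 → (2, 1, 0, 3, 9);  λ_11 → (2, 1, 0, 3, 9);  λ_12 → (1, 3, 3, 2, 18);  λ_13 → (0, 6, 2, 9, 4);  λ_14 → (19, 2, 1, 3, 3);  λ_15 → (11, 10, 2, 3, 3);  λ_16 → (2, 1, 0, 3, 9);  λ_17 → (11, 10, 2, 3, 3)

Linkage partition of the 17 weights (6 classes, p=29):

[[1, 8, 15, 17], [2, 7, 10, 11, 16], [3, 9], [4, 14], [5, 6, 12], [13]]


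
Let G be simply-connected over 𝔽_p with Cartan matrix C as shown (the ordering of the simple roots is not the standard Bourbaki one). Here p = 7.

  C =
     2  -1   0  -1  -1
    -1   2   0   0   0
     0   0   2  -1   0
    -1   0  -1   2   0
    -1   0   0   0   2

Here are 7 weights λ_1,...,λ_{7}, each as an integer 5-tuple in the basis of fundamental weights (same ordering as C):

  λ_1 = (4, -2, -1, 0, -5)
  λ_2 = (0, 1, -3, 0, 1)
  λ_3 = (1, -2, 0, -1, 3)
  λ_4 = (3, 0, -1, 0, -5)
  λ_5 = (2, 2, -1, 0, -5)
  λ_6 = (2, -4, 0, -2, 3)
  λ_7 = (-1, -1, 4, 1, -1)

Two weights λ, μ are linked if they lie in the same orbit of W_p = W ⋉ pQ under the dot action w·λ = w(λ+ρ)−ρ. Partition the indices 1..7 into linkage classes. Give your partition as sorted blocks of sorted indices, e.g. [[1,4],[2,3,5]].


Type D_5, rank 5, |W|=1920; reorder rows/cols to standard.

Alcove-folded reps (p=7, 7 weights, presented ϖ-order):

  λ_1+ρ ↦ (0, 1, 0, 1, 4) · λ_2+ρ ↦ (0, 2, 1, 1, 2) · λ_3+ρ ↦ (0, 1, 0, 1, 4) · λ_4+ρ ↦ (0, 1, 0, 1, 4) · λ_5+ρ ↦ (1, 2, 0, 0, 3) · λ_6+ρ ↦ (1, 2, 0, 0, 3) · λ_7+ρ ↦ (0, 0, 5, 0, 0)

The 7 indices split into 4 linkage classes (same alcove rep ⇔ same W_7-dot-orbit):

[[1, 3, 4], [2], [5, 6], [7]]


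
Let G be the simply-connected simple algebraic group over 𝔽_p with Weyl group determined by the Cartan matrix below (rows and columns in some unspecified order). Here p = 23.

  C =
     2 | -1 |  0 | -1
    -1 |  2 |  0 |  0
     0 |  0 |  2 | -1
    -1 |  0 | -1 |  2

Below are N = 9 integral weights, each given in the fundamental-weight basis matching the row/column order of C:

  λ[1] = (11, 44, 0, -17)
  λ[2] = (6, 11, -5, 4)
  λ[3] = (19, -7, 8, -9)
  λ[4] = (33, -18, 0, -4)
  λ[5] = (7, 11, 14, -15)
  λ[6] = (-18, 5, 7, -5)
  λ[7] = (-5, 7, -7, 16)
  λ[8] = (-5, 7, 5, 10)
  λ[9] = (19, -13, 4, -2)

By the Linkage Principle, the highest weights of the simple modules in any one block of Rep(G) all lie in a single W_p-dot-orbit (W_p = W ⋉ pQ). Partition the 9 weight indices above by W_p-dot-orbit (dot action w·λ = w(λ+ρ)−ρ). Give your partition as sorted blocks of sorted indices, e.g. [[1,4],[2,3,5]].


Type A_4, rank 4, |W|=120; reorder rows/cols to standard.

Folding the 9 weights λ_j+ρ into Ā_23 (reps in the given 4-coord order):

  λ_1+ρ ↦ (7, 11, 3, 1) · λ_2+ρ ↦ (7, 11, 3, 1) · λ_3+ρ ↦ (6, 6, 1, 8) · λ_4+ρ ↦ (6, 6, 1, 8) · λ_5+ρ ↦ (6, 6, 1, 8) · λ_6+ρ ↦ (4, 4, 6, 7) · λ_7+ρ ↦ (4, 4, 6, 7) · λ_8+ρ ↦ (4, 4, 6, 7) · λ_9+ρ ↦ (7, 11, 3, 1)

3 distinct reps among the 9 weights ⇒ 3 W_23-linkage classes:

[[1, 2, 9], [3, 4, 5], [6, 7, 8]]


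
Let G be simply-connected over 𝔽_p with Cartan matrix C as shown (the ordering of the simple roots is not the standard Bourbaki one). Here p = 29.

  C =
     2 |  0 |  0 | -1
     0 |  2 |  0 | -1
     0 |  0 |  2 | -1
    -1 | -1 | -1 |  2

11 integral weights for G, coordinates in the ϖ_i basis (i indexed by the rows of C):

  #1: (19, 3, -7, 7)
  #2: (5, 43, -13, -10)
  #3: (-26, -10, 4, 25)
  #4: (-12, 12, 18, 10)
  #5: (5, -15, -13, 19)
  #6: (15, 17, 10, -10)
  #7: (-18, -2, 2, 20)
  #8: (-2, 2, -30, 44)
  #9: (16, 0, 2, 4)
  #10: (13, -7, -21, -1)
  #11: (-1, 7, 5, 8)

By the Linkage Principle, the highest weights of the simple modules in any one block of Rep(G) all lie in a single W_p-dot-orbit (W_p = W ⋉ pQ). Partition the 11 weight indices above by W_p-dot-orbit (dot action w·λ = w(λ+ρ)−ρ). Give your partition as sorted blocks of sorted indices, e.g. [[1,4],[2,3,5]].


Cartan matrix: type D_4 (|W|=192); un-permuting the 4 rows.

Alcove-folded reps (p=29, 11 weights, presented ϖ-order):

    1: (17, 1, 3, 3)
    2: (0, 8, 6, 6)
    3: (17, 1, 3, 3)
    4: (3, 1, 5, 10)
    5: (0, 8, 6, 6)
    6: (7, 9, 2, 2)
    7: (17, 1, 3, 3)
    8: (3, 1, 5, 10)
    9: (17, 1, 3, 3)
    10: (0, 8, 6, 6)
    11: (0, 8, 6, 6)

Linkage partition of the 11 weights (4 classes, p=29):

[[1, 3, 7, 9], [2, 5, 10, 11], [4, 8], [6]]


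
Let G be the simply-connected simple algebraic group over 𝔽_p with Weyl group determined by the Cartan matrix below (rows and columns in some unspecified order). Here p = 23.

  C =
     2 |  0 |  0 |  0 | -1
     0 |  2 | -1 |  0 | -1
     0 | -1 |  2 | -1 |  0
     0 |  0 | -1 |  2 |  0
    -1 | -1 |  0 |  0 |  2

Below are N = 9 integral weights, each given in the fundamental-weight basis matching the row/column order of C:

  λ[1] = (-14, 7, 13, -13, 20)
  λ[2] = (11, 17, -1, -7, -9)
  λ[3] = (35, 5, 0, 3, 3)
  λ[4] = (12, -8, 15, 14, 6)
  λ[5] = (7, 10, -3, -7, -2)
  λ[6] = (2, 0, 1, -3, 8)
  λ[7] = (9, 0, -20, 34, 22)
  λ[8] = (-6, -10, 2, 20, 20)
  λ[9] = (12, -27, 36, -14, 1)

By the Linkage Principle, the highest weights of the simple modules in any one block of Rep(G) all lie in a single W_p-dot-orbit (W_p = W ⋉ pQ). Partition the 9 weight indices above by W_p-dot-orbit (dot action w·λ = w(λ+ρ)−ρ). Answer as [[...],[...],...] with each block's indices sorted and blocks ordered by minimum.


C ↔ A_5 under row/col permutation; |W(A_5)| = 720.

Folding the 9 weights λ_j+ρ into Ā_23 (reps in the given 5-coord order):

  [1] (7, 2, 6, 2, 1);  [2] (4, 4, 6, 0, 8);  [3] (4, 4, 6, 0, 8);  [4] (0, 1, 2, 6, 7);  [5] (7, 2, 6, 2, 1);  [6] (3, 1, 0, 2, 9);  [7] (4, 4, 6, 0, 8);  [8] (7, 2, 6, 2, 1);  [9] (3, 1, 0, 2, 9)

Linkage partition of the 9 weights (4 classes, p=23):

[[1, 5, 8], [2, 3, 7], [4], [6, 9]]


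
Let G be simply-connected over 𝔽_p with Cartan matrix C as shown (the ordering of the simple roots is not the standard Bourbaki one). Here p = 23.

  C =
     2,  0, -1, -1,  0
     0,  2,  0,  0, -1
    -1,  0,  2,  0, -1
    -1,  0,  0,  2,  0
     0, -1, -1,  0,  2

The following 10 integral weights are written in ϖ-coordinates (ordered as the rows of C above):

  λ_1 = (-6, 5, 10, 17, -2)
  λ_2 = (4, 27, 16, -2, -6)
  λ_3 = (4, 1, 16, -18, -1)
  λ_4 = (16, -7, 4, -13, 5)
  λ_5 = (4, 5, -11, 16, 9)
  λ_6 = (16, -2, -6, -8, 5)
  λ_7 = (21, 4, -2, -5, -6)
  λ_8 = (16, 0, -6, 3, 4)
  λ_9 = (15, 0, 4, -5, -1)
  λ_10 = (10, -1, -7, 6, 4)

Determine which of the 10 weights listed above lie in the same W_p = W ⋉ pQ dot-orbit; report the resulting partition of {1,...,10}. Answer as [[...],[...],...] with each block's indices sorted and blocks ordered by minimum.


Type A_5, rank 5, |W|=720; reorder rows/cols to standard.

λ_j+ρ reflected into Ā_23 (⟨·,θ^∨⟩≤23); 5-tuples as given:

  λ_1 → (5, 1, 5, 7, 0) · λ_2 → (12, 1, 5, 4, 0) · λ_3 → (12, 1, 5, 4, 0) · λ_4 → (5, 1, 5, 7, 0) · λ_5 → (5, 1, 5, 7, 0) · λ_6 → (5, 1, 5, 7, 0) · λ_7 → (12, 1, 5, 4, 0) · λ_8 → (12, 1, 5, 4, 0) · λ_9 → (12, 1, 5, 4, 0) · λ_10 → (5, 1, 5, 7, 0)

Linkage partition of the 10 weights (2 classes, p=23):

[[1, 4, 5, 6, 10], [2, 3, 7, 8, 9]]


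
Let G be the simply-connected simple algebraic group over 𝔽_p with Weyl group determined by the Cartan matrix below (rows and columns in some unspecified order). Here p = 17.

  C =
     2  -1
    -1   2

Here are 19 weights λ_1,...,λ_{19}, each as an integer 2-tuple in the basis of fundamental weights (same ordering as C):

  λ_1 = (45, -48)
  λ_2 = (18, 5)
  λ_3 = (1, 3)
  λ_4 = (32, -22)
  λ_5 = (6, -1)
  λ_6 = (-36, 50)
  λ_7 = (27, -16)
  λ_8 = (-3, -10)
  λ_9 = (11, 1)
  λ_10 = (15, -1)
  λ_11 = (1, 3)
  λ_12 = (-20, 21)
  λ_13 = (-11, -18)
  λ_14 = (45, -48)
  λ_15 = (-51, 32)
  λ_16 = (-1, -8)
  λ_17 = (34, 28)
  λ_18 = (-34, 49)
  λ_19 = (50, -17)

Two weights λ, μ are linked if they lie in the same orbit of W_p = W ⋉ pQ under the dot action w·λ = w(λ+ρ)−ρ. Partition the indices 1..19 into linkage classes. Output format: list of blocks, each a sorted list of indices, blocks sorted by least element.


C ↔ A_2 under row/col permutation; |W(A_2)| = 6.

Alcove-folded reps (p=17, 19 weights, presented ϖ-order):

  1: (4, 1);  2: (9, 2);  3: (2, 4);  4: (4, 1);  5: (7, 0);  6: (16, 0);  7: (2, 4);  8: (9, 2);  9: (12, 2);  10: (16, 0);  11: (2, 4);  12: (12, 2);  13: (7, 0);  14: (4, 1);  15: (16, 0);  16: (7, 0);  17: (4, 1);  18: (16, 0);  19: (16, 0)

Grouping the 19 weights by Ā_17-representative: 6 linkage classes.

[[1, 4, 14, 17], [2, 8], [3, 7, 11], [5, 13, 16], [6, 10, 15, 18, 19], [9, 12]]


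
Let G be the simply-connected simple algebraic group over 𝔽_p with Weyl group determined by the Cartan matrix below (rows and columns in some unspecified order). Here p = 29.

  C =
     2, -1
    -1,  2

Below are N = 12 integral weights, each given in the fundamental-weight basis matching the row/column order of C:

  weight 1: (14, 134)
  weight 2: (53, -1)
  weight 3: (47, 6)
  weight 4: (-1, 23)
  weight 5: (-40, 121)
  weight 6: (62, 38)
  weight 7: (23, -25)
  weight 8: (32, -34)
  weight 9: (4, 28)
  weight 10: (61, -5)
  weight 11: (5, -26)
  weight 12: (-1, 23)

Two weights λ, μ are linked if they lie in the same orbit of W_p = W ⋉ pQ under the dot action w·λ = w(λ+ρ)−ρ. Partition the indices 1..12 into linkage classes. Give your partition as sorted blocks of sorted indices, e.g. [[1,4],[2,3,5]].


Type A_2, rank 2, |W|=6; reorder rows/cols to standard.

Alcove-folded reps (p=29, 12 weights, presented ϖ-order):

  [1] (14, 5);  [2] (4, 25);  [3] (3, 19);  [4] (0, 24);  [5] (19, 6);  [6] (14, 5);  [7] (0, 24);  [8] (4, 25);  [9] (0, 24);  [10] (4, 25);  [11] (19, 6);  [12] (0, 24)

5 distinct reps among the 12 weights ⇒ 5 W_29-linkage classes:

[[1, 6], [2, 8, 10], [3], [4, 7, 9, 12], [5, 11]]


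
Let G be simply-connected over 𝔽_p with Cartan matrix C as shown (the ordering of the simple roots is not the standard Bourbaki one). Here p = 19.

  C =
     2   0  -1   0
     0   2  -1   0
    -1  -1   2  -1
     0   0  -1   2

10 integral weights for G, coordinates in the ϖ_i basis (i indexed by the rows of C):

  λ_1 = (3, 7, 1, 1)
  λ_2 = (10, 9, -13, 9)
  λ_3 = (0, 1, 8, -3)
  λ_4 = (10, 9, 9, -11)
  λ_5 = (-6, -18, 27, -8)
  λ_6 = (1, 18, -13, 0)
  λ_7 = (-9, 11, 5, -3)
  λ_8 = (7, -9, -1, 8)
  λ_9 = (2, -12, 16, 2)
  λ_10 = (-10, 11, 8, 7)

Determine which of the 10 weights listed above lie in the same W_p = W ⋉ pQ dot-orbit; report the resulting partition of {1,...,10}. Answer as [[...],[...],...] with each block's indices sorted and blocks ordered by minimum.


Dynkin diagram of C (from the 6 off-diagonal −1 entries): D_4.

λ_j+ρ reflected into Ā_19 (⟨·,θ^∨⟩≤19); 4-tuples as given:

  λ_1+ρ ↦ (4, 8, 2, 2)
  λ_2+ρ ↦ (1, 2, 7, 2)
  λ_3+ρ ↦ (1, 2, 7, 2)
  λ_4+ρ ↦ (1, 2, 7, 2)
  λ_5+ρ ↦ (4, 8, 2, 2)
  λ_6+ρ ↦ (1, 2, 7, 2)
  λ_7+ρ ↦ (4, 8, 2, 2)
  λ_8+ρ ↦ (0, 0, 8, 1)
  λ_9+ρ ↦ (1, 7, 2, 1)
  λ_10+ρ ↦ (1, 2, 7, 2)

The 10 indices split into 4 linkage classes (same alcove rep ⇔ same W_19-dot-orbit):

[[1, 5, 7], [2, 3, 4, 6, 10], [8], [9]]


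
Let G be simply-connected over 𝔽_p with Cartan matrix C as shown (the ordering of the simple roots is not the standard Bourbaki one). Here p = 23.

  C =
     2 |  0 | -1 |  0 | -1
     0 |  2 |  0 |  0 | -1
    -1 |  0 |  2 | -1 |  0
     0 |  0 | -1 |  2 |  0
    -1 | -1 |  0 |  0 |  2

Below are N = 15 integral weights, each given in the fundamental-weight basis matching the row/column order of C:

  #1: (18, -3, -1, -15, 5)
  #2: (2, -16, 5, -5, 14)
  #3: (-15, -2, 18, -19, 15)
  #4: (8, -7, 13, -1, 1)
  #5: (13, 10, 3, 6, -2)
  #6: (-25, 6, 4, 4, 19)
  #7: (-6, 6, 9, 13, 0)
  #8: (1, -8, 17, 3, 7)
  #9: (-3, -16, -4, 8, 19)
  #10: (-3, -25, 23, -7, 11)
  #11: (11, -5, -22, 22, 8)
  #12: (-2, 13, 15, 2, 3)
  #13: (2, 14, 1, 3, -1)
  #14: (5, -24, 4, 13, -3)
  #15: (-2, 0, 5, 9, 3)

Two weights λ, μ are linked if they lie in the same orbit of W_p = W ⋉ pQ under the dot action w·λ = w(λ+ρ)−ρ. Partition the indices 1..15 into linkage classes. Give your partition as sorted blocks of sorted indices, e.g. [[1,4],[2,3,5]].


Type A_5, rank 5, |W|=720; reorder rows/cols to standard.

Ā_23 reps of the 15 weights (A_5, coords as presented):

    [1] (5, 0, 12, 2, 4)
    [2] (3, 14, 2, 3, 0)
    [3] (1, 1, 13, 5, 1)
    [4] (5, 0, 12, 2, 4)
    [5] (11, 1, 1, 4, 1)
    [6] (1, 1, 5, 10, 3)
    [7] (1, 1, 5, 10, 3)
    [8] (1, 1, 13, 5, 1)
    [9] (3, 14, 2, 3, 0)
    [10] (11, 1, 1, 4, 1)
    [11] (5, 0, 12, 2, 4)
    [12] (1, 1, 5, 10, 3)
    [13] (3, 14, 2, 3, 0)
    [14] (5, 0, 12, 2, 4)
    [15] (1, 1, 5, 10, 3)

5 distinct reps among the 15 weights ⇒ 5 W_23-linkage classes:

[[1, 4, 11, 14], [2, 9, 13], [3, 8], [5, 10], [6, 7, 12, 15]]
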